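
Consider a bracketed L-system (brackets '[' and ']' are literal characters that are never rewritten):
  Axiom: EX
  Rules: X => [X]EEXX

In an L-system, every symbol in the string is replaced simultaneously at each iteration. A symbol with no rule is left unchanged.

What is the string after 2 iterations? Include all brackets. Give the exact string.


Step 0: EX
Step 1: E[X]EEXX
Step 2: E[[X]EEXX]EE[X]EEXX[X]EEXX

Answer: E[[X]EEXX]EE[X]EEXX[X]EEXX


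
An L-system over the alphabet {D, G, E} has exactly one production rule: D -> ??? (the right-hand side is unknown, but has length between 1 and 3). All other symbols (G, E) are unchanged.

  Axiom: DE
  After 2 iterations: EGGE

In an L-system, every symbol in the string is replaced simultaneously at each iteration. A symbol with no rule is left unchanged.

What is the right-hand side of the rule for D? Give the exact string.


Trying D -> EGG:
  Step 0: DE
  Step 1: EGGE
  Step 2: EGGE
Matches the given result.

Answer: EGG


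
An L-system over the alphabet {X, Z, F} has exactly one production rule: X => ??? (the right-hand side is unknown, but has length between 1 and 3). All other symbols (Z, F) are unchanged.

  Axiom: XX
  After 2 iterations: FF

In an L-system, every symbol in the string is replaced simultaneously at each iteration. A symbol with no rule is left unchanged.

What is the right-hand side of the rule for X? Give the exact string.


Answer: F

Derivation:
Trying X => F:
  Step 0: XX
  Step 1: FF
  Step 2: FF
Matches the given result.


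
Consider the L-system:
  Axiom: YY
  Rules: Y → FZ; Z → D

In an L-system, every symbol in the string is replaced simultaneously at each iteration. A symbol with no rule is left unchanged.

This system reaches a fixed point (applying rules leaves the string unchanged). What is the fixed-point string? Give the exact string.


Answer: FDFD

Derivation:
Step 0: YY
Step 1: FZFZ
Step 2: FDFD
Step 3: FDFD  (unchanged — fixed point at step 2)


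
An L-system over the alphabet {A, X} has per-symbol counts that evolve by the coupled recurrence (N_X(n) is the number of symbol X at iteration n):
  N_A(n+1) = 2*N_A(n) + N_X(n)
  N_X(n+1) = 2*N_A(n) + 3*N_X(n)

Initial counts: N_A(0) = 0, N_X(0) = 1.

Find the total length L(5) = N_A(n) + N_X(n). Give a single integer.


Answer: 1024

Derivation:
Step 0: N_A=0, N_X=1, L=1
Step 1: N_A=1, N_X=3, L=4
Step 2: N_A=5, N_X=11, L=16
Step 3: N_A=21, N_X=43, L=64
Step 4: N_A=85, N_X=171, L=256
Step 5: N_A=341, N_X=683, L=1024


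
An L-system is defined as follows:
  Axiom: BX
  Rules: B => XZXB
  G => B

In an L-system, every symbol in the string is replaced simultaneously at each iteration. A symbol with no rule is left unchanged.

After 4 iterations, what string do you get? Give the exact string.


Step 0: BX
Step 1: XZXBX
Step 2: XZXXZXBX
Step 3: XZXXZXXZXBX
Step 4: XZXXZXXZXXZXBX

Answer: XZXXZXXZXXZXBX


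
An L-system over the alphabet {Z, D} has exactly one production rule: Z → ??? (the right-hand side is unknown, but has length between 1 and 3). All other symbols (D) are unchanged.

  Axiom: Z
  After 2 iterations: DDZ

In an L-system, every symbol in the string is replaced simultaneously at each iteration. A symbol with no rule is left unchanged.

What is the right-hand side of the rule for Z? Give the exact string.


Answer: DZ

Derivation:
Trying Z → DZ:
  Step 0: Z
  Step 1: DZ
  Step 2: DDZ
Matches the given result.


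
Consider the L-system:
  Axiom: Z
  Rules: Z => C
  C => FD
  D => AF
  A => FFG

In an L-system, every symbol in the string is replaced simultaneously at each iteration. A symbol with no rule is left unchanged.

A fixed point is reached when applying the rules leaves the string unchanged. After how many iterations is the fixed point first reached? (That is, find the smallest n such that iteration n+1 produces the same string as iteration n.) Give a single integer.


Step 0: Z
Step 1: C
Step 2: FD
Step 3: FAF
Step 4: FFFGF
Step 5: FFFGF  (unchanged — fixed point at step 4)

Answer: 4


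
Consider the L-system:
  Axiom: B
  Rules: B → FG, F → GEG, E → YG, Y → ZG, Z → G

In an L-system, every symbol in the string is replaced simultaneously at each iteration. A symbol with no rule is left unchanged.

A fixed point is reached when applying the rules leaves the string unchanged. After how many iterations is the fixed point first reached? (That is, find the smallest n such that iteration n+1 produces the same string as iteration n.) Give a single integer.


Answer: 5

Derivation:
Step 0: B
Step 1: FG
Step 2: GEGG
Step 3: GYGGG
Step 4: GZGGGG
Step 5: GGGGGG
Step 6: GGGGGG  (unchanged — fixed point at step 5)


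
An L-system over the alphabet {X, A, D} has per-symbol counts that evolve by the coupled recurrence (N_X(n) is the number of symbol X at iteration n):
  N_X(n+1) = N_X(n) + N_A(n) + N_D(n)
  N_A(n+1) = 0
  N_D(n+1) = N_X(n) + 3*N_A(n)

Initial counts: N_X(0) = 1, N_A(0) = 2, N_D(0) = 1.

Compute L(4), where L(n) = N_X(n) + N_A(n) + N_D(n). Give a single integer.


Answer: 41

Derivation:
Step 0: N_X=1, N_A=2, N_D=1, L=4
Step 1: N_X=4, N_A=0, N_D=7, L=11
Step 2: N_X=11, N_A=0, N_D=4, L=15
Step 3: N_X=15, N_A=0, N_D=11, L=26
Step 4: N_X=26, N_A=0, N_D=15, L=41


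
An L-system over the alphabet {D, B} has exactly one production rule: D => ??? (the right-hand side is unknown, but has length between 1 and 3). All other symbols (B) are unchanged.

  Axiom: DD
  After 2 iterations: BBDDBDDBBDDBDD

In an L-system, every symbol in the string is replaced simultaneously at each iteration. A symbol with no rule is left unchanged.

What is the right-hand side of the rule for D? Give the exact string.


Answer: BDD

Derivation:
Trying D => BDD:
  Step 0: DD
  Step 1: BDDBDD
  Step 2: BBDDBDDBBDDBDD
Matches the given result.


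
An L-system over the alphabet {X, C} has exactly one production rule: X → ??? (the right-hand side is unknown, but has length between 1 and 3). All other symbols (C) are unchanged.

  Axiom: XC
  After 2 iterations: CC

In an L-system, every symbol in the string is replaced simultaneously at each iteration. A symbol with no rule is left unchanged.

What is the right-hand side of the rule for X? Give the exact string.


Answer: C

Derivation:
Trying X → C:
  Step 0: XC
  Step 1: CC
  Step 2: CC
Matches the given result.


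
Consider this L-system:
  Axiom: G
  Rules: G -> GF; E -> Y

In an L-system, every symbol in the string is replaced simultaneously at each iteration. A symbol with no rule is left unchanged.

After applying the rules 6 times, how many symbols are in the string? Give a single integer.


Step 0: length = 1
Step 1: length = 2
Step 2: length = 3
Step 3: length = 4
Step 4: length = 5
Step 5: length = 6
Step 6: length = 7

Answer: 7


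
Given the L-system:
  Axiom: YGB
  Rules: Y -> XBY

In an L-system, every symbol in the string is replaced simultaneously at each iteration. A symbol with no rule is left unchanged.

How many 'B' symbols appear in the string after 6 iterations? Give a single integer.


Step 0: YGB  (1 'B')
Step 1: XBYGB  (2 'B')
Step 2: XBXBYGB  (3 'B')
Step 3: XBXBXBYGB  (4 'B')
Step 4: XBXBXBXBYGB  (5 'B')
Step 5: XBXBXBXBXBYGB  (6 'B')
Step 6: XBXBXBXBXBXBYGB  (7 'B')

Answer: 7


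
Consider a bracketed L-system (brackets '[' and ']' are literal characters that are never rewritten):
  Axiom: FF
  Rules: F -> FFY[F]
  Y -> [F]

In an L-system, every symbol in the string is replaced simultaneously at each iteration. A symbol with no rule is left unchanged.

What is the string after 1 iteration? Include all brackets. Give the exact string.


Step 0: FF
Step 1: FFY[F]FFY[F]

Answer: FFY[F]FFY[F]


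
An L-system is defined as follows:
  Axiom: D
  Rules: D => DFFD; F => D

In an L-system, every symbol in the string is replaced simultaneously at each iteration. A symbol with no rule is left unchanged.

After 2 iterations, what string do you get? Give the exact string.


Step 0: D
Step 1: DFFD
Step 2: DFFDDDDFFD

Answer: DFFDDDDFFD


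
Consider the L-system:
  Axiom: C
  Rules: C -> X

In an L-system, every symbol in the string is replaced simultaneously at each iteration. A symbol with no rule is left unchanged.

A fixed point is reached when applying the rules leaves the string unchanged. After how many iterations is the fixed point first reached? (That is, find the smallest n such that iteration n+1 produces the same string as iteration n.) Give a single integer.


Answer: 1

Derivation:
Step 0: C
Step 1: X
Step 2: X  (unchanged — fixed point at step 1)


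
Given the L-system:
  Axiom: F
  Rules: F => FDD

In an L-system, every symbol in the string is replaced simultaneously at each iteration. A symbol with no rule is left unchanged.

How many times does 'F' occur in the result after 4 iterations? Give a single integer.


Step 0: F  (1 'F')
Step 1: FDD  (1 'F')
Step 2: FDDDD  (1 'F')
Step 3: FDDDDDD  (1 'F')
Step 4: FDDDDDDDD  (1 'F')

Answer: 1


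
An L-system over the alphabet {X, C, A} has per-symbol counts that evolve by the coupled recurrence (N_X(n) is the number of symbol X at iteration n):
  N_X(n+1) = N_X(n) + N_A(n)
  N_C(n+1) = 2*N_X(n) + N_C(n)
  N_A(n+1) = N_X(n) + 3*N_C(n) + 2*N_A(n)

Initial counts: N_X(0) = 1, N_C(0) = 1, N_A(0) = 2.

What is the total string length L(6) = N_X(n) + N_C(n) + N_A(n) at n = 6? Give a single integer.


Step 0: N_X=1, N_C=1, N_A=2, L=4
Step 1: N_X=3, N_C=3, N_A=8, L=14
Step 2: N_X=11, N_C=9, N_A=28, L=48
Step 3: N_X=39, N_C=31, N_A=94, L=164
Step 4: N_X=133, N_C=109, N_A=320, L=562
Step 5: N_X=453, N_C=375, N_A=1100, L=1928
Step 6: N_X=1553, N_C=1281, N_A=3778, L=6612

Answer: 6612


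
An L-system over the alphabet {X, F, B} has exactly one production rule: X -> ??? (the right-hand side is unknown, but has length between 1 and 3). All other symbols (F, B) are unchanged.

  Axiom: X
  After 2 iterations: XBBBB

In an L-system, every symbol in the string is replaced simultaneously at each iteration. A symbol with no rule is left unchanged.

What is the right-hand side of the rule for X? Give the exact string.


Answer: XBB

Derivation:
Trying X -> XBB:
  Step 0: X
  Step 1: XBB
  Step 2: XBBBB
Matches the given result.


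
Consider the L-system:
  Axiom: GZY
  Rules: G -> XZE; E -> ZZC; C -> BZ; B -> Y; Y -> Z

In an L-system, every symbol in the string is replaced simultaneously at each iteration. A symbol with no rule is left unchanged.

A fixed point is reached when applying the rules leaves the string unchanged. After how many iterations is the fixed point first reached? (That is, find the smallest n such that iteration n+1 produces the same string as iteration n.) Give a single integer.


Answer: 5

Derivation:
Step 0: GZY
Step 1: XZEZZ
Step 2: XZZZCZZ
Step 3: XZZZBZZZ
Step 4: XZZZYZZZ
Step 5: XZZZZZZZ
Step 6: XZZZZZZZ  (unchanged — fixed point at step 5)


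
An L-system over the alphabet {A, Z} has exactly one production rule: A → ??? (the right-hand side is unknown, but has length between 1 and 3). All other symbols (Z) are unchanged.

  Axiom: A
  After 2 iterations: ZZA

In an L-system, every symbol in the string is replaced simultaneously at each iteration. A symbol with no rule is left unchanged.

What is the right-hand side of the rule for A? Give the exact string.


Trying A → ZA:
  Step 0: A
  Step 1: ZA
  Step 2: ZZA
Matches the given result.

Answer: ZA


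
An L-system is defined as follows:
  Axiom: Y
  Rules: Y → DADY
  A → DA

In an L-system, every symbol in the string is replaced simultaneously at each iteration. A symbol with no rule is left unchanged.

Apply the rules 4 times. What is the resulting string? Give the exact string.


Answer: DDDDADDDDADDDADDADY

Derivation:
Step 0: Y
Step 1: DADY
Step 2: DDADDADY
Step 3: DDDADDDADDADY
Step 4: DDDDADDDDADDDADDADY


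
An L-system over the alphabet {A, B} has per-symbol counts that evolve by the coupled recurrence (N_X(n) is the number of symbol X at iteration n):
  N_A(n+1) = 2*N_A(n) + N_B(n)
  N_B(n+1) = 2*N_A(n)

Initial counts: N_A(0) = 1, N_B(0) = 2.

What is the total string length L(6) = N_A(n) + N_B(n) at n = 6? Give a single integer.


Step 0: N_A=1, N_B=2, L=3
Step 1: N_A=4, N_B=2, L=6
Step 2: N_A=10, N_B=8, L=18
Step 3: N_A=28, N_B=20, L=48
Step 4: N_A=76, N_B=56, L=132
Step 5: N_A=208, N_B=152, L=360
Step 6: N_A=568, N_B=416, L=984

Answer: 984


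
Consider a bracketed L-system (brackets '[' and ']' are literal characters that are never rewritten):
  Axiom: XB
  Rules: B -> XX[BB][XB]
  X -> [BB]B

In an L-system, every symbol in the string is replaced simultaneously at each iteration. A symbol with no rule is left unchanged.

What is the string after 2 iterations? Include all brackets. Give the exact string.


Answer: [XX[BB][XB]XX[BB][XB]]XX[BB][XB][BB]B[BB]B[XX[BB][XB]XX[BB][XB]][[BB]BXX[BB][XB]]

Derivation:
Step 0: XB
Step 1: [BB]BXX[BB][XB]
Step 2: [XX[BB][XB]XX[BB][XB]]XX[BB][XB][BB]B[BB]B[XX[BB][XB]XX[BB][XB]][[BB]BXX[BB][XB]]


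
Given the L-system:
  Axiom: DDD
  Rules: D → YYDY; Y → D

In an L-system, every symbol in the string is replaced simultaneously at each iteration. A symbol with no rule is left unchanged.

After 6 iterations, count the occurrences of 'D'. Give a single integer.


Answer: 291

Derivation:
Step 0: DDD  (3 'D')
Step 1: YYDYYYDYYYDY  (3 'D')
Step 2: DDYYDYDDDYYDYDDDYYDYD  (12 'D')
Step 3: YYDYYYDYDDYYDYDYYDYYYDYYYDYDDYYDYDYYDYYYDYYYDYDDYYDYDYYDY  (21 'D')
Step 4: DDYYDYDDDYYDYDYYDYYYDYDDYYDYDYYDYDDYYDYDDDYYDYDDDYYDYDYYDYYYDYDDYYDYDYYDYDDYYDYDDDYYDYDDDYYDYDYYDYYYDYDDYYDYDYYDYDDYYDYD  (57 'D')
Step 5: YYDYYYDYDDYYDYDYYDYYYDYYYDYDDYYDYDYYDYDDYYDYDDDYYDYDYYDYYYDYDDYYDYDYYDYDDYYDYDYYDYYYDYDDYYDYDYYDYYYDYYYDYDDYYDYDYYDYYYDYYYDYDDYYDYDYYDYDDYYDYDDDYYDYDYYDYYYDYDDYYDYDYYDYDDYYDYDYYDYYYDYDDYYDYDYYDYYYDYYYDYDDYYDYDYYDYYYDYYYDYDDYYDYDYYDYDDYYDYDDDYYDYDYYDYYYDYDDYYDYDYYDYDDYYDYDYYDYYYDYDDYYDYDYYDY  (120 'D')
Step 6: DDYYDYDDDYYDYDYYDYYYDYDDYYDYDYYDYDDYYDYDDDYYDYDDDYYDYDYYDYYYDYDDYYDYDYYDYDDYYDYDYYDYYYDYDDYYDYDYYDYYYDYYYDYDDYYDYDYYDYDDYYDYDDDYYDYDYYDYYYDYDDYYDYDYYDYDDYYDYDYYDYYYDYDDYYDYDYYDYDDYYDYDDDYYDYDYYDYYYDYDDYYDYDYYDYDDYYDYDDDYYDYDDDYYDYDYYDYYYDYDDYYDYDYYDYDDYYDYDDDYYDYDDDYYDYDYYDYYYDYDDYYDYDYYDYDDYYDYDYYDYYYDYDDYYDYDYYDYYYDYYYDYDDYYDYDYYDYDDYYDYDDDYYDYDYYDYYYDYDDYYDYDYYDYDDYYDYDYYDYYYDYDDYYDYDYYDYDDYYDYDDDYYDYDYYDYYYDYDDYYDYDYYDYDDYYDYDDDYYDYDDDYYDYDYYDYYYDYDDYYDYDYYDYDDYYDYDDDYYDYDDDYYDYDYYDYYYDYDDYYDYDYYDYDDYYDYDYYDYYYDYDDYYDYDYYDYYYDYYYDYDDYYDYDYYDYDDYYDYDDDYYDYDYYDYYYDYDDYYDYDYYDYDDYYDYDYYDYYYDYDDYYDYDYYDYDDYYDYDDDYYDYDYYDYYYDYDDYYDYDYYDYDDYYDYD  (291 'D')


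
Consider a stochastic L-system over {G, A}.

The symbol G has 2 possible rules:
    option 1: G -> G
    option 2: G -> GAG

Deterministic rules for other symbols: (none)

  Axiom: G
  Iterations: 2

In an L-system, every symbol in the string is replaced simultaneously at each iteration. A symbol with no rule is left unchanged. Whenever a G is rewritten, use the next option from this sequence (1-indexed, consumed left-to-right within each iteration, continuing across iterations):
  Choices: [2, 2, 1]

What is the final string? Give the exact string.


Step 0: G
Step 1: GAG  (used choices [2])
Step 2: GAGAG  (used choices [2, 1])

Answer: GAGAG


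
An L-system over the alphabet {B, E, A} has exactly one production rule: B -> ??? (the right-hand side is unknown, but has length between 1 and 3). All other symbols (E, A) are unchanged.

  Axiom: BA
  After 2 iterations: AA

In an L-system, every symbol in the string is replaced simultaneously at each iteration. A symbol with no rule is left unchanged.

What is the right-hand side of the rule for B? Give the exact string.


Trying B -> A:
  Step 0: BA
  Step 1: AA
  Step 2: AA
Matches the given result.

Answer: A


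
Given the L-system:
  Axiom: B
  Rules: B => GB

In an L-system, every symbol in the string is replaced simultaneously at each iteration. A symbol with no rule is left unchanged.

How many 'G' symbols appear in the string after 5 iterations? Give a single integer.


Step 0: B  (0 'G')
Step 1: GB  (1 'G')
Step 2: GGB  (2 'G')
Step 3: GGGB  (3 'G')
Step 4: GGGGB  (4 'G')
Step 5: GGGGGB  (5 'G')

Answer: 5


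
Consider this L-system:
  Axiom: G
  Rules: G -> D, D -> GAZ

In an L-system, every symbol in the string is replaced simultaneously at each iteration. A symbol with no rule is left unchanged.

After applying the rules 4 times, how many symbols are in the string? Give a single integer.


Answer: 5

Derivation:
Step 0: length = 1
Step 1: length = 1
Step 2: length = 3
Step 3: length = 3
Step 4: length = 5


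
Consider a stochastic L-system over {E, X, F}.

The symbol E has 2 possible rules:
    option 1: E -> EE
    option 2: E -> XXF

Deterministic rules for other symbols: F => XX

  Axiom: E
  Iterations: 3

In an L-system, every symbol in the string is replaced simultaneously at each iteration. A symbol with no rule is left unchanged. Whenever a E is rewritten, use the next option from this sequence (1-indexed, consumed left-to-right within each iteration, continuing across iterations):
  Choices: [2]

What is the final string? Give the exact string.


Answer: XXXX

Derivation:
Step 0: E
Step 1: XXF  (used choices [2])
Step 2: XXXX  (used choices [])
Step 3: XXXX  (used choices [])


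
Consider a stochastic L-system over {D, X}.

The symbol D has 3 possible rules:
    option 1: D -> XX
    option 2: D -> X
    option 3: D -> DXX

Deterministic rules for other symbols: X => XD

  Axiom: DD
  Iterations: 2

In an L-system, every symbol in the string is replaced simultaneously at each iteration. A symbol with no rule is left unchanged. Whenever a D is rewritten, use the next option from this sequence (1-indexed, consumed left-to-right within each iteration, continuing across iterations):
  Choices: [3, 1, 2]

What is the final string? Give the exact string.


Answer: XXDXDXDXD

Derivation:
Step 0: DD
Step 1: DXXXX  (used choices [3, 1])
Step 2: XXDXDXDXD  (used choices [2])


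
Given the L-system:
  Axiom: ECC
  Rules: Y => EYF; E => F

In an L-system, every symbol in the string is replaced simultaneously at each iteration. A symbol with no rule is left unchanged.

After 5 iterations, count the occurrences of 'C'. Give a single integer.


Answer: 2

Derivation:
Step 0: ECC  (2 'C')
Step 1: FCC  (2 'C')
Step 2: FCC  (2 'C')
Step 3: FCC  (2 'C')
Step 4: FCC  (2 'C')
Step 5: FCC  (2 'C')


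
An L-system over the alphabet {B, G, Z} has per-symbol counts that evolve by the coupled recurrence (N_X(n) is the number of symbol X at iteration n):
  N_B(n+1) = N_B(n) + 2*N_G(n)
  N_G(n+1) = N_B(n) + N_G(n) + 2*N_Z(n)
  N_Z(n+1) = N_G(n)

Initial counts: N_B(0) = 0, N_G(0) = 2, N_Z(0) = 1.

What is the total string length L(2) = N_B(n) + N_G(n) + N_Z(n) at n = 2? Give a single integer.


Step 0: N_B=0, N_G=2, N_Z=1, L=3
Step 1: N_B=4, N_G=4, N_Z=2, L=10
Step 2: N_B=12, N_G=12, N_Z=4, L=28

Answer: 28


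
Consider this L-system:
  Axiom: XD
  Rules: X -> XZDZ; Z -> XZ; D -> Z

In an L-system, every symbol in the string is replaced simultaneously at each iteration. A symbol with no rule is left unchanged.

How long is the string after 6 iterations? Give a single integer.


Step 0: length = 2
Step 1: length = 5
Step 2: length = 11
Step 3: length = 29
Step 4: length = 74
Step 5: length = 188
Step 6: length = 479

Answer: 479


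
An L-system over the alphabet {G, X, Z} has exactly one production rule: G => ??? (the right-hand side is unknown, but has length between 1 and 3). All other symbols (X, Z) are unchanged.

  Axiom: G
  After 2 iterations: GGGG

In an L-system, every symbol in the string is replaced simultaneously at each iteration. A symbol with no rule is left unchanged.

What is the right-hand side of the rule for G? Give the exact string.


Trying G => GG:
  Step 0: G
  Step 1: GG
  Step 2: GGGG
Matches the given result.

Answer: GG


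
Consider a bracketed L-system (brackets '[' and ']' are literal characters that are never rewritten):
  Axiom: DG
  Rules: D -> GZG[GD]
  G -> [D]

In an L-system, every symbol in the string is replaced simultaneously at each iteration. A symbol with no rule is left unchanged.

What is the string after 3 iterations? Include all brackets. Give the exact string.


Step 0: DG
Step 1: GZG[GD][D]
Step 2: [D]Z[D][[D]GZG[GD]][GZG[GD]]
Step 3: [GZG[GD]]Z[GZG[GD]][[GZG[GD]][D]Z[D][[D]GZG[GD]]][[D]Z[D][[D]GZG[GD]]]

Answer: [GZG[GD]]Z[GZG[GD]][[GZG[GD]][D]Z[D][[D]GZG[GD]]][[D]Z[D][[D]GZG[GD]]]


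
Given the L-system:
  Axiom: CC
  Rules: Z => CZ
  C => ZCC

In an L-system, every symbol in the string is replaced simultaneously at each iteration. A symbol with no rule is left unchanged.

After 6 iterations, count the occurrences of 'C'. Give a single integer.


Step 0: CC  (2 'C')
Step 1: ZCCZCC  (4 'C')
Step 2: CZZCCZCCCZZCCZCC  (10 'C')
Step 3: ZCCCZCZZCCZCCCZZCCZCCZCCCZCZZCCZCCCZZCCZCC  (26 'C')
Step 4: CZZCCZCCZCCCZZCCCZCZZCCZCCCZZCCZCCZCCCZCZZCCZCCCZZCCZCCCZZCCZCCZCCCZZCCCZCZZCCZCCCZZCCZCCZCCCZCZZCCZCCCZZCCZCC  (68 'C')
Step 5: ZCCCZCZZCCZCCCZZCCZCCCZZCCZCCZCCCZCZZCCZCCZCCCZZCCCZCZZCCZCCCZZCCZCCZCCCZCZZCCZCCCZZCCZCCCZZCCZCCZCCCZZCCCZCZZCCZCCCZZCCZCCZCCCZCZZCCZCCCZZCCZCCZCCCZCZZCCZCCCZZCCZCCCZZCCZCCZCCCZCZZCCZCCZCCCZZCCCZCZZCCZCCCZZCCZCCZCCCZCZZCCZCCCZZCCZCCCZZCCZCCZCCCZZCCCZCZZCCZCCCZZCCZCCZCCCZCZZCCZCCCZZCCZCC  (178 'C')
Step 6: CZZCCZCCZCCCZZCCCZCZZCCZCCCZZCCZCCZCCCZCZZCCZCCCZZCCZCCZCCCZCZZCCZCCCZZCCZCCCZZCCZCCZCCCZZCCCZCZZCCZCCCZZCCZCCCZZCCZCCZCCCZCZZCCZCCZCCCZZCCCZCZZCCZCCCZZCCZCCZCCCZCZZCCZCCCZZCCZCCCZZCCZCCZCCCZZCCCZCZZCCZCCCZZCCZCCZCCCZCZZCCZCCCZZCCZCCZCCCZCZZCCZCCCZZCCZCCCZZCCZCCZCCCZCZZCCZCCZCCCZZCCCZCZZCCZCCCZZCCZCCZCCCZCZZCCZCCCZZCCZCCCZZCCZCCZCCCZZCCCZCZZCCZCCCZZCCZCCZCCCZCZZCCZCCCZZCCZCCCZZCCZCCZCCCZZCCCZCZZCCZCCCZZCCZCCZCCCZCZZCCZCCCZZCCZCCZCCCZCZZCCZCCCZZCCZCCCZZCCZCCZCCCZZCCCZCZZCCZCCCZZCCZCCCZZCCZCCZCCCZCZZCCZCCZCCCZZCCCZCZZCCZCCCZZCCZCCZCCCZCZZCCZCCCZZCCZCCCZZCCZCCZCCCZZCCCZCZZCCZCCCZZCCZCCZCCCZCZZCCZCCCZZCCZCCZCCCZCZZCCZCCCZZCCZCCCZZCCZCCZCCCZCZZCCZCCZCCCZZCCCZCZZCCZCCCZZCCZCCZCCCZCZZCCZCCCZZCCZCCCZZCCZCCZCCCZZCCCZCZZCCZCCCZZCCZCCZCCCZCZZCCZCCCZZCCZCC  (466 'C')

Answer: 466


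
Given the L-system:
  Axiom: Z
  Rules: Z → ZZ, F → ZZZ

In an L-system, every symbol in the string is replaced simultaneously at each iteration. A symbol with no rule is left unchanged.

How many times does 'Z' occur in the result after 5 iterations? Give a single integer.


Answer: 32

Derivation:
Step 0: Z  (1 'Z')
Step 1: ZZ  (2 'Z')
Step 2: ZZZZ  (4 'Z')
Step 3: ZZZZZZZZ  (8 'Z')
Step 4: ZZZZZZZZZZZZZZZZ  (16 'Z')
Step 5: ZZZZZZZZZZZZZZZZZZZZZZZZZZZZZZZZ  (32 'Z')


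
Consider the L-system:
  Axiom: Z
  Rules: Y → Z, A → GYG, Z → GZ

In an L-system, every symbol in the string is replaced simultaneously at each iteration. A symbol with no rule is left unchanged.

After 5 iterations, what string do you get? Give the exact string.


Step 0: Z
Step 1: GZ
Step 2: GGZ
Step 3: GGGZ
Step 4: GGGGZ
Step 5: GGGGGZ

Answer: GGGGGZ


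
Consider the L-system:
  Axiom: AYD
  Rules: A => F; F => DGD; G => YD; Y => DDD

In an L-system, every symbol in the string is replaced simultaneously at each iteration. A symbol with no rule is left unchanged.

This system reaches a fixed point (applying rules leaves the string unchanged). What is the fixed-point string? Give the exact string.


Step 0: AYD
Step 1: FDDDD
Step 2: DGDDDDD
Step 3: DYDDDDDD
Step 4: DDDDDDDDDD
Step 5: DDDDDDDDDD  (unchanged — fixed point at step 4)

Answer: DDDDDDDDDD


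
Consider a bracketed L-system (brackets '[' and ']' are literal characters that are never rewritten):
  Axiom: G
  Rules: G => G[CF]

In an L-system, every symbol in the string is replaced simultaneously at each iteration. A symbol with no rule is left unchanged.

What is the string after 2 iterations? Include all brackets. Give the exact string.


Step 0: G
Step 1: G[CF]
Step 2: G[CF][CF]

Answer: G[CF][CF]


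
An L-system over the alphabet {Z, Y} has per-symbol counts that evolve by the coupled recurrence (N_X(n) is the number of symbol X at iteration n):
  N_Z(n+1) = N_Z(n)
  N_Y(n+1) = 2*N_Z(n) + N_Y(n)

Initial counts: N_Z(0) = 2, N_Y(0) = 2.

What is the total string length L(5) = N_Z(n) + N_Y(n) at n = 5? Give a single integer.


Step 0: N_Z=2, N_Y=2, L=4
Step 1: N_Z=2, N_Y=6, L=8
Step 2: N_Z=2, N_Y=10, L=12
Step 3: N_Z=2, N_Y=14, L=16
Step 4: N_Z=2, N_Y=18, L=20
Step 5: N_Z=2, N_Y=22, L=24

Answer: 24


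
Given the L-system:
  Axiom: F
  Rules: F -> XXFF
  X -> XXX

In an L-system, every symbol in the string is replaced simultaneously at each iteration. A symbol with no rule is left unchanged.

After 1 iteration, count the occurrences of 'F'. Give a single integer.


Answer: 2

Derivation:
Step 0: F  (1 'F')
Step 1: XXFF  (2 'F')


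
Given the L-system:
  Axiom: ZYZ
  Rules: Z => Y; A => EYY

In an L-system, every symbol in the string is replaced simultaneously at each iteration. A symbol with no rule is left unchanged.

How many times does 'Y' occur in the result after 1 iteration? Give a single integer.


Answer: 3

Derivation:
Step 0: ZYZ  (1 'Y')
Step 1: YYY  (3 'Y')


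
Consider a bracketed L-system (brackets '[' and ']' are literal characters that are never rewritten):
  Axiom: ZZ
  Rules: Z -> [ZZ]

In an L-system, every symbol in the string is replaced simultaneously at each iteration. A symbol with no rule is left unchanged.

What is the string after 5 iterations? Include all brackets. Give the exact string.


Step 0: ZZ
Step 1: [ZZ][ZZ]
Step 2: [[ZZ][ZZ]][[ZZ][ZZ]]
Step 3: [[[ZZ][ZZ]][[ZZ][ZZ]]][[[ZZ][ZZ]][[ZZ][ZZ]]]
Step 4: [[[[ZZ][ZZ]][[ZZ][ZZ]]][[[ZZ][ZZ]][[ZZ][ZZ]]]][[[[ZZ][ZZ]][[ZZ][ZZ]]][[[ZZ][ZZ]][[ZZ][ZZ]]]]
Step 5: [[[[[ZZ][ZZ]][[ZZ][ZZ]]][[[ZZ][ZZ]][[ZZ][ZZ]]]][[[[ZZ][ZZ]][[ZZ][ZZ]]][[[ZZ][ZZ]][[ZZ][ZZ]]]]][[[[[ZZ][ZZ]][[ZZ][ZZ]]][[[ZZ][ZZ]][[ZZ][ZZ]]]][[[[ZZ][ZZ]][[ZZ][ZZ]]][[[ZZ][ZZ]][[ZZ][ZZ]]]]]

Answer: [[[[[ZZ][ZZ]][[ZZ][ZZ]]][[[ZZ][ZZ]][[ZZ][ZZ]]]][[[[ZZ][ZZ]][[ZZ][ZZ]]][[[ZZ][ZZ]][[ZZ][ZZ]]]]][[[[[ZZ][ZZ]][[ZZ][ZZ]]][[[ZZ][ZZ]][[ZZ][ZZ]]]][[[[ZZ][ZZ]][[ZZ][ZZ]]][[[ZZ][ZZ]][[ZZ][ZZ]]]]]


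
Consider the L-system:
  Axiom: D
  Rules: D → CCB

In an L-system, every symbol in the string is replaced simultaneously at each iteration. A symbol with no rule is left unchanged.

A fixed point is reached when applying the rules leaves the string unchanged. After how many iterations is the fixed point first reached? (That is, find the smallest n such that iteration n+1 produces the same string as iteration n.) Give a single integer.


Step 0: D
Step 1: CCB
Step 2: CCB  (unchanged — fixed point at step 1)

Answer: 1


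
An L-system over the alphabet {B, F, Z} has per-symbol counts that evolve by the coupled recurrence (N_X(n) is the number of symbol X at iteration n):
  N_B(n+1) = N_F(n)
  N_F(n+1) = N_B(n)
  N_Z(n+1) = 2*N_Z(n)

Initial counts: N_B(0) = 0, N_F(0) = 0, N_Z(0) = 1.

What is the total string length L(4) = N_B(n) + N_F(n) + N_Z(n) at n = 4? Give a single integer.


Answer: 16

Derivation:
Step 0: N_B=0, N_F=0, N_Z=1, L=1
Step 1: N_B=0, N_F=0, N_Z=2, L=2
Step 2: N_B=0, N_F=0, N_Z=4, L=4
Step 3: N_B=0, N_F=0, N_Z=8, L=8
Step 4: N_B=0, N_F=0, N_Z=16, L=16


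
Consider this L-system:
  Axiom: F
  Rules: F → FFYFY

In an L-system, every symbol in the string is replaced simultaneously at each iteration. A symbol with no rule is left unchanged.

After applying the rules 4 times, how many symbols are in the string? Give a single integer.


Step 0: length = 1
Step 1: length = 5
Step 2: length = 17
Step 3: length = 53
Step 4: length = 161

Answer: 161


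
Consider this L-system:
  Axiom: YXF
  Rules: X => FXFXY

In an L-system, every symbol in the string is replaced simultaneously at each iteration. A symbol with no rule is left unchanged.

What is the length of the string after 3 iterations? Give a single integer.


Step 0: length = 3
Step 1: length = 7
Step 2: length = 15
Step 3: length = 31

Answer: 31


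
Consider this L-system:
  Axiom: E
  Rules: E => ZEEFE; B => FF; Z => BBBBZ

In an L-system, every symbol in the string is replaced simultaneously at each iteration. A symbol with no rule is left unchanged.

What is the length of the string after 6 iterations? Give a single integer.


Step 0: length = 1
Step 1: length = 5
Step 2: length = 21
Step 3: length = 77
Step 4: length = 253
Step 5: length = 789
Step 6: length = 2405

Answer: 2405


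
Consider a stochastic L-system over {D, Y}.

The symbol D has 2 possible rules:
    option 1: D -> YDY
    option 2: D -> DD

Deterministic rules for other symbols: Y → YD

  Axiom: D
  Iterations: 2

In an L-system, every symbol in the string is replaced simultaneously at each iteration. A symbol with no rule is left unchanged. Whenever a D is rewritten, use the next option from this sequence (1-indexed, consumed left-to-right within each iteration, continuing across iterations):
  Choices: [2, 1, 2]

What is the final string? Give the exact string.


Step 0: D
Step 1: DD  (used choices [2])
Step 2: YDYDD  (used choices [1, 2])

Answer: YDYDD


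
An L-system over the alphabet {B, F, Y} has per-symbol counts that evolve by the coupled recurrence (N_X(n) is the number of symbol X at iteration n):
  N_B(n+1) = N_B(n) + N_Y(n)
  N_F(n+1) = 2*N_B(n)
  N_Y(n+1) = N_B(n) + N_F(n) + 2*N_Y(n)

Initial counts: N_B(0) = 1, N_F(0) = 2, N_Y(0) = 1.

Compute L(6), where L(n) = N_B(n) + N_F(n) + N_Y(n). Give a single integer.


Step 0: N_B=1, N_F=2, N_Y=1, L=4
Step 1: N_B=2, N_F=2, N_Y=5, L=9
Step 2: N_B=7, N_F=4, N_Y=14, L=25
Step 3: N_B=21, N_F=14, N_Y=39, L=74
Step 4: N_B=60, N_F=42, N_Y=113, L=215
Step 5: N_B=173, N_F=120, N_Y=328, L=621
Step 6: N_B=501, N_F=346, N_Y=949, L=1796

Answer: 1796


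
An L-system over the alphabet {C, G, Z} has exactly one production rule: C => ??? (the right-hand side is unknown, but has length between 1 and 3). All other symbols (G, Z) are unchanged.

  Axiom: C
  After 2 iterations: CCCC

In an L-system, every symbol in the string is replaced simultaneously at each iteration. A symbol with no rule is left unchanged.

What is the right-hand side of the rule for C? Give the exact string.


Answer: CC

Derivation:
Trying C => CC:
  Step 0: C
  Step 1: CC
  Step 2: CCCC
Matches the given result.


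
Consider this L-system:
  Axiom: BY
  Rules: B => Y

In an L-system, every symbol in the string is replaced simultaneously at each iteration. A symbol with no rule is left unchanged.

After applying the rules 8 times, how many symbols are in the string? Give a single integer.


Step 0: length = 2
Step 1: length = 2
Step 2: length = 2
Step 3: length = 2
Step 4: length = 2
Step 5: length = 2
Step 6: length = 2
Step 7: length = 2
Step 8: length = 2

Answer: 2


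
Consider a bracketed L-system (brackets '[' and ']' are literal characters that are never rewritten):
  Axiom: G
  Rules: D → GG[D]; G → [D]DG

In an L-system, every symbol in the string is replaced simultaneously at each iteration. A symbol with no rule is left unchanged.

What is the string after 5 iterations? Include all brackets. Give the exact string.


Step 0: G
Step 1: [D]DG
Step 2: [GG[D]]GG[D][D]DG
Step 3: [[D]DG[D]DG[GG[D]]][D]DG[D]DG[GG[D]][GG[D]]GG[D][D]DG
Step 4: [[GG[D]]GG[D][D]DG[GG[D]]GG[D][D]DG[[D]DG[D]DG[GG[D]]]][GG[D]]GG[D][D]DG[GG[D]]GG[D][D]DG[[D]DG[D]DG[GG[D]]][[D]DG[D]DG[GG[D]]][D]DG[D]DG[GG[D]][GG[D]]GG[D][D]DG
Step 5: [[[D]DG[D]DG[GG[D]]][D]DG[D]DG[GG[D]][GG[D]]GG[D][D]DG[[D]DG[D]DG[GG[D]]][D]DG[D]DG[GG[D]][GG[D]]GG[D][D]DG[[GG[D]]GG[D][D]DG[GG[D]]GG[D][D]DG[[D]DG[D]DG[GG[D]]]]][[D]DG[D]DG[GG[D]]][D]DG[D]DG[GG[D]][GG[D]]GG[D][D]DG[[D]DG[D]DG[GG[D]]][D]DG[D]DG[GG[D]][GG[D]]GG[D][D]DG[[GG[D]]GG[D][D]DG[GG[D]]GG[D][D]DG[[D]DG[D]DG[GG[D]]]][[GG[D]]GG[D][D]DG[GG[D]]GG[D][D]DG[[D]DG[D]DG[GG[D]]]][GG[D]]GG[D][D]DG[GG[D]]GG[D][D]DG[[D]DG[D]DG[GG[D]]][[D]DG[D]DG[GG[D]]][D]DG[D]DG[GG[D]][GG[D]]GG[D][D]DG

Answer: [[[D]DG[D]DG[GG[D]]][D]DG[D]DG[GG[D]][GG[D]]GG[D][D]DG[[D]DG[D]DG[GG[D]]][D]DG[D]DG[GG[D]][GG[D]]GG[D][D]DG[[GG[D]]GG[D][D]DG[GG[D]]GG[D][D]DG[[D]DG[D]DG[GG[D]]]]][[D]DG[D]DG[GG[D]]][D]DG[D]DG[GG[D]][GG[D]]GG[D][D]DG[[D]DG[D]DG[GG[D]]][D]DG[D]DG[GG[D]][GG[D]]GG[D][D]DG[[GG[D]]GG[D][D]DG[GG[D]]GG[D][D]DG[[D]DG[D]DG[GG[D]]]][[GG[D]]GG[D][D]DG[GG[D]]GG[D][D]DG[[D]DG[D]DG[GG[D]]]][GG[D]]GG[D][D]DG[GG[D]]GG[D][D]DG[[D]DG[D]DG[GG[D]]][[D]DG[D]DG[GG[D]]][D]DG[D]DG[GG[D]][GG[D]]GG[D][D]DG


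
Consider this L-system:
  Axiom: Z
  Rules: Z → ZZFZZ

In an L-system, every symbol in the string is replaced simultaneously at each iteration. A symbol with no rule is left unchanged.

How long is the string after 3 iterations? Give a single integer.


Answer: 85

Derivation:
Step 0: length = 1
Step 1: length = 5
Step 2: length = 21
Step 3: length = 85


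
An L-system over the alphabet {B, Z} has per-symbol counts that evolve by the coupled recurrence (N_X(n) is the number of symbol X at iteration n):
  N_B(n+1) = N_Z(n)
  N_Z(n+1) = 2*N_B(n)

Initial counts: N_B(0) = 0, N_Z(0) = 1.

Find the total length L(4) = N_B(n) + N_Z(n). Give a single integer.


Answer: 4

Derivation:
Step 0: N_B=0, N_Z=1, L=1
Step 1: N_B=1, N_Z=0, L=1
Step 2: N_B=0, N_Z=2, L=2
Step 3: N_B=2, N_Z=0, L=2
Step 4: N_B=0, N_Z=4, L=4


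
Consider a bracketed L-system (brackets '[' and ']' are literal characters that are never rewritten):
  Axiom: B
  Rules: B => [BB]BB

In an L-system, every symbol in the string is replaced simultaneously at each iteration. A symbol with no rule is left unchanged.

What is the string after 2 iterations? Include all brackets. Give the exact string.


Answer: [[BB]BB[BB]BB][BB]BB[BB]BB

Derivation:
Step 0: B
Step 1: [BB]BB
Step 2: [[BB]BB[BB]BB][BB]BB[BB]BB


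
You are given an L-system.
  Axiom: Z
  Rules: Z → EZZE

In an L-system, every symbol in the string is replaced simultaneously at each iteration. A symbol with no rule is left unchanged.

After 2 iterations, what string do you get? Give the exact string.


Step 0: Z
Step 1: EZZE
Step 2: EEZZEEZZEE

Answer: EEZZEEZZEE


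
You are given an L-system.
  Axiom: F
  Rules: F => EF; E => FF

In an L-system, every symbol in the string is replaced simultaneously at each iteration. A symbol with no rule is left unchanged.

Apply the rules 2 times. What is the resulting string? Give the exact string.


Answer: FFEF

Derivation:
Step 0: F
Step 1: EF
Step 2: FFEF


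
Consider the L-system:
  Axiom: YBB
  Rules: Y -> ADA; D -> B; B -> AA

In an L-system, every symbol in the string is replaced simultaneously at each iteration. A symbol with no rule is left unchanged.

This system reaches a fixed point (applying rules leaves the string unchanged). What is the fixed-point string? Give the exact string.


Step 0: YBB
Step 1: ADAAAAA
Step 2: ABAAAAA
Step 3: AAAAAAAA
Step 4: AAAAAAAA  (unchanged — fixed point at step 3)

Answer: AAAAAAAA


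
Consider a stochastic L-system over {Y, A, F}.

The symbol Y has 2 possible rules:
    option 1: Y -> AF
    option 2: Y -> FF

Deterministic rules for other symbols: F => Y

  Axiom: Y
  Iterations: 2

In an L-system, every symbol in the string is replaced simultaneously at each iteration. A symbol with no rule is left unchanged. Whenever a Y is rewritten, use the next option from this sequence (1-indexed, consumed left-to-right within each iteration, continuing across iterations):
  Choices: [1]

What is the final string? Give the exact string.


Step 0: Y
Step 1: AF  (used choices [1])
Step 2: AY  (used choices [])

Answer: AY


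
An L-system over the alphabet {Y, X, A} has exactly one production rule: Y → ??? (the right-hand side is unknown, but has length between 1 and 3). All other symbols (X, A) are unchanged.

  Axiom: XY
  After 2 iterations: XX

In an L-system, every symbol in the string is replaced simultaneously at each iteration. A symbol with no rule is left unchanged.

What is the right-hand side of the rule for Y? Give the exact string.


Answer: X

Derivation:
Trying Y → X:
  Step 0: XY
  Step 1: XX
  Step 2: XX
Matches the given result.


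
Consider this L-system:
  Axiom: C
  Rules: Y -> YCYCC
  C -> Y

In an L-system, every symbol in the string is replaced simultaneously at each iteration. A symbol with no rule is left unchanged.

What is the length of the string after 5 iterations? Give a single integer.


Step 0: length = 1
Step 1: length = 1
Step 2: length = 5
Step 3: length = 13
Step 4: length = 41
Step 5: length = 121

Answer: 121


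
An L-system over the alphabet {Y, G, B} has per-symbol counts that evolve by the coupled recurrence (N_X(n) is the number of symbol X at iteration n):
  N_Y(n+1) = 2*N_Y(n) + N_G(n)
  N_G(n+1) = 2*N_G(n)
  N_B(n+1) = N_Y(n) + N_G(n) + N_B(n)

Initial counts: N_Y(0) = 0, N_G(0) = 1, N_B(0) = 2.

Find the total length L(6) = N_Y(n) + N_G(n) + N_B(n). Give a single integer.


Answer: 450

Derivation:
Step 0: N_Y=0, N_G=1, N_B=2, L=3
Step 1: N_Y=1, N_G=2, N_B=3, L=6
Step 2: N_Y=4, N_G=4, N_B=6, L=14
Step 3: N_Y=12, N_G=8, N_B=14, L=34
Step 4: N_Y=32, N_G=16, N_B=34, L=82
Step 5: N_Y=80, N_G=32, N_B=82, L=194
Step 6: N_Y=192, N_G=64, N_B=194, L=450


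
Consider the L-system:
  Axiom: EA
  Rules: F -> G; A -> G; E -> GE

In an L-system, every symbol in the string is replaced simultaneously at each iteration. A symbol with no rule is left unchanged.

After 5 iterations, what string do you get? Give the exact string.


Step 0: EA
Step 1: GEG
Step 2: GGEG
Step 3: GGGEG
Step 4: GGGGEG
Step 5: GGGGGEG

Answer: GGGGGEG


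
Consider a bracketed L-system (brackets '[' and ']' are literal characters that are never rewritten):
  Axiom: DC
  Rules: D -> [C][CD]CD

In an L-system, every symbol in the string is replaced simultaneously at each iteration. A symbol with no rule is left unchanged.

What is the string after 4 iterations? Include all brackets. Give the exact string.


Answer: [C][C[C][C[C][C[C][CD]CD]C[C][CD]CD]C[C][C[C][CD]CD]C[C][CD]CD]C[C][C[C][C[C][CD]CD]C[C][CD]CD]C[C][C[C][CD]CD]C[C][CD]CDC

Derivation:
Step 0: DC
Step 1: [C][CD]CDC
Step 2: [C][C[C][CD]CD]C[C][CD]CDC
Step 3: [C][C[C][C[C][CD]CD]C[C][CD]CD]C[C][C[C][CD]CD]C[C][CD]CDC
Step 4: [C][C[C][C[C][C[C][CD]CD]C[C][CD]CD]C[C][C[C][CD]CD]C[C][CD]CD]C[C][C[C][C[C][CD]CD]C[C][CD]CD]C[C][C[C][CD]CD]C[C][CD]CDC


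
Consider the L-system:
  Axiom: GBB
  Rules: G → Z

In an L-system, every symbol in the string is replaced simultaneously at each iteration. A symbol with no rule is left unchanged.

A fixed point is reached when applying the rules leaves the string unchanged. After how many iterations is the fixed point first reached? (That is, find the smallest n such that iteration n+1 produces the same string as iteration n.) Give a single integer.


Answer: 1

Derivation:
Step 0: GBB
Step 1: ZBB
Step 2: ZBB  (unchanged — fixed point at step 1)


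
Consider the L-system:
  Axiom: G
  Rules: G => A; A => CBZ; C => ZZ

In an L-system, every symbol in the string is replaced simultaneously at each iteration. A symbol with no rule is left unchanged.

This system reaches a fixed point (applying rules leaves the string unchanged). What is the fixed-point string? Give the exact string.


Step 0: G
Step 1: A
Step 2: CBZ
Step 3: ZZBZ
Step 4: ZZBZ  (unchanged — fixed point at step 3)

Answer: ZZBZ


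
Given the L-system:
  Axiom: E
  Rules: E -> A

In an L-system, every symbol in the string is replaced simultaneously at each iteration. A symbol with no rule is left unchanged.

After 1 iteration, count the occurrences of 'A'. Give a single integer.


Answer: 1

Derivation:
Step 0: E  (0 'A')
Step 1: A  (1 'A')


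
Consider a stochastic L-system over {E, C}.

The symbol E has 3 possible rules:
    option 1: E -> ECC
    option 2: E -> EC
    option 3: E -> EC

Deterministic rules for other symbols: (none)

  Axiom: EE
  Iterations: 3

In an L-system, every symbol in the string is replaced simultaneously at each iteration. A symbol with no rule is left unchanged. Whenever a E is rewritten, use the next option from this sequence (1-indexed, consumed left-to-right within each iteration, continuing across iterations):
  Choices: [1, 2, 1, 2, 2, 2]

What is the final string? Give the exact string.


Answer: ECCCCCECCC

Derivation:
Step 0: EE
Step 1: ECCEC  (used choices [1, 2])
Step 2: ECCCCECC  (used choices [1, 2])
Step 3: ECCCCCECCC  (used choices [2, 2])
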